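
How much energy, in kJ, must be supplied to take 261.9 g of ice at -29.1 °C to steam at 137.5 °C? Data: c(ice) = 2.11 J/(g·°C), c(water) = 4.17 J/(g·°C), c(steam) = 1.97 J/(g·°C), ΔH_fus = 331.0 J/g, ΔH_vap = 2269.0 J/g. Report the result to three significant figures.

q = 826 kJ

q1 (heat ice -29.1→0.0 °C): 261.9 × 2.11 × 29.1 = 16081 J
q2 (melt at 0 °C): 261.9 × 331.0 = 86689 J
q3 (heat water 0.0→100.0 °C): 261.9 × 4.17 × 100.0 = 109212 J
q4 (vaporize at 100 °C): 261.9 × 2269.0 = 594251 J
q5 (heat steam 100.0→137.5 °C): 261.9 × 1.97 × 37.5 = 19348 J
Total: 16081 + 86689 + 109212 + 594251 + 19348 = 825581 J = 826 kJ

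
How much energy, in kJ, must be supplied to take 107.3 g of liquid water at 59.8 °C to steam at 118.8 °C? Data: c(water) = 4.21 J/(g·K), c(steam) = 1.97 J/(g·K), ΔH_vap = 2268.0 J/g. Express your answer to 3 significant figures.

q = 265 kJ

q1 (heat water 59.8→100.0 °C): 107.3 × 4.21 × 40.2 = 18160 J
q2 (vaporize at 100 °C): 107.3 × 2268.0 = 243356 J
q3 (heat steam 100.0→118.8 °C): 107.3 × 1.97 × 18.8 = 3974 J
Total: 18160 + 243356 + 3974 = 265490 J = 265 kJ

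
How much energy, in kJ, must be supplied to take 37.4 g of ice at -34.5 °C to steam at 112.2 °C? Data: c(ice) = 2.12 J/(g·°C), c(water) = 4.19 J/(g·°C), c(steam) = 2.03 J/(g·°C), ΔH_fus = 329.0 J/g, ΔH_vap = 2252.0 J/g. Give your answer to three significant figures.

q = 116 kJ

q1 (heat ice -34.5→0.0 °C): 37.4 × 2.12 × 34.5 = 2735 J
q2 (melt at 0 °C): 37.4 × 329.0 = 12305 J
q3 (heat water 0.0→100.0 °C): 37.4 × 4.19 × 100.0 = 15671 J
q4 (vaporize at 100 °C): 37.4 × 2252.0 = 84225 J
q5 (heat steam 100.0→112.2 °C): 37.4 × 2.03 × 12.2 = 926 J
Total: 2735 + 12305 + 15671 + 84225 + 926 = 115862 J = 116 kJ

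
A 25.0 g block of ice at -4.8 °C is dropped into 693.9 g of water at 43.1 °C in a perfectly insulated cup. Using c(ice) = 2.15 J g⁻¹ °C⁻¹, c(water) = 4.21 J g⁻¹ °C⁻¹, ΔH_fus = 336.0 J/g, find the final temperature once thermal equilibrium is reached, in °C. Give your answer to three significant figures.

T_f = 38.7 °C

Heat to bring ice to 0 °C and melt it: q₁ = 25.0×2.15×4.8 + 25.0×336.0 = 8658.0 J
Heat the water can supply cooling to 0 °C: 693.9×4.21×43.1 = 125909 J > q₁, so all ice melts.
Energy balance: 693.9×4.21×(43.1 − T) = 8658.0 + 25.0×4.21×(T − 0)
2921.319(43.1 − T) = 8658.0 + 105.25 T
125909 − 8658.0 = 3026.569 T
T = 117251.0 / 3026.569 = 38.74 °C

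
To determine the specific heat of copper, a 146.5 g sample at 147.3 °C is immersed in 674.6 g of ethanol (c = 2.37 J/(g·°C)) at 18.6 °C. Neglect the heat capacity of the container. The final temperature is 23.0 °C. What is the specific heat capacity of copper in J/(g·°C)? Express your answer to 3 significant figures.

q_gained = (674.6 × 2.37) × (23.0 − 18.6) = 7035 J
q_lost = 146.5 × c × (147.3 − 23.0) = 18209.95 c
Set equal: c = 7035 / 18209.95 = 0.386 J/(g·°C)

c = 0.386 J/(g·°C)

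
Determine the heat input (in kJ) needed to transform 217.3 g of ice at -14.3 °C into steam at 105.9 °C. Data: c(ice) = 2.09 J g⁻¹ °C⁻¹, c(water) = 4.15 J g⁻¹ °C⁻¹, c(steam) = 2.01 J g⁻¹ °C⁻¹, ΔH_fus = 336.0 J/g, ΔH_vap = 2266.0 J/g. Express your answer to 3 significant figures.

q = 665 kJ

q1 (heat ice -14.3→0.0 °C): 217.3 × 2.09 × 14.3 = 6494 J
q2 (melt at 0 °C): 217.3 × 336.0 = 73013 J
q3 (heat water 0.0→100.0 °C): 217.3 × 4.15 × 100.0 = 90180 J
q4 (vaporize at 100 °C): 217.3 × 2266.0 = 492402 J
q5 (heat steam 100.0→105.9 °C): 217.3 × 2.01 × 5.9 = 2577 J
Total: 6494 + 73013 + 90180 + 492402 + 2577 = 664666 J = 665 kJ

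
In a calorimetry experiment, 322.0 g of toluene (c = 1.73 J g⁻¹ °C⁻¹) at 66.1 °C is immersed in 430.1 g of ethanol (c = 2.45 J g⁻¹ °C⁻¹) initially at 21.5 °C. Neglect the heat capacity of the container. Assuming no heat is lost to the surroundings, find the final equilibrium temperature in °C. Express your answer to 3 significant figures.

T_f = 36.9 °C

Heat lost by toluene = heat gained by ethanol.
(322.0)(1.73)(66.1 − T) = (430.1)(2.45)(T − 21.5)
557.06 (66.1 − T) = 1053.745 (T − 21.5)
36822 − 557.06 T = 1053.745 T − 22656
59478 = 1610.805 T
T = 36.92 °C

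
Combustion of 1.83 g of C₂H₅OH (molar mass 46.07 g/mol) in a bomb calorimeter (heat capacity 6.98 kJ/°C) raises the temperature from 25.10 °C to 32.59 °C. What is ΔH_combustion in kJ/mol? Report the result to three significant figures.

ΔT = 32.59 − 25.10 = 7.49 °C
q_cal = C_cal × ΔT = 6.98 × 7.49 = 52.2802 kJ
n = 1.83 / 46.07 = 0.03972 mol
q_rxn = −q_cal = -52.2802 kJ
ΔH = -52.2802 / 0.03972 = -1316 kJ/mol

ΔH = -1320 kJ/mol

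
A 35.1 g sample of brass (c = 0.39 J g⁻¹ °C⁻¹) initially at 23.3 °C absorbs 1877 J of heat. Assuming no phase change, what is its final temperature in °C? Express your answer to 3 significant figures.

T_f = 160 °C

ΔT = q / (m c) = 1877 / (35.1 × 0.39) = 137.1 °C
T_f = 23.3 + 137.1 = 160.4 °C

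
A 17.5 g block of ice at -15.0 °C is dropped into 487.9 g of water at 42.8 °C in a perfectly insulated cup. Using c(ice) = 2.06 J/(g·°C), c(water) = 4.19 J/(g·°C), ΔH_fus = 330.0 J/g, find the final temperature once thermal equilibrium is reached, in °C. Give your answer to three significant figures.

Heat to bring ice to 0 °C and melt it: q₁ = 17.5×2.06×15.0 + 17.5×330.0 = 6315.8 J
Heat the water can supply cooling to 0 °C: 487.9×4.19×42.8 = 87496.1 J > q₁, so all ice melts.
Energy balance: 487.9×4.19×(42.8 − T) = 6315.8 + 17.5×4.19×(T − 0)
2044.301(42.8 − T) = 6315.8 + 73.325 T
87496.1 − 6315.8 = 2117.626 T
T = 81180.3 / 2117.626 = 38.34 °C

T_f = 38.3 °C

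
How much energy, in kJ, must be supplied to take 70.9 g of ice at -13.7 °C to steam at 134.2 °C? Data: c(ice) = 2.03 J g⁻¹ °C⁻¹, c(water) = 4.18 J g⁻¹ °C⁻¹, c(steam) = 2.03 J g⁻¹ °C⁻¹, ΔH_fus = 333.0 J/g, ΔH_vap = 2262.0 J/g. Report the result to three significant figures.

q = 221 kJ

q1 (heat ice -13.7→0.0 °C): 70.9 × 2.03 × 13.7 = 1972 J
q2 (melt at 0 °C): 70.9 × 333.0 = 23610 J
q3 (heat water 0.0→100.0 °C): 70.9 × 4.18 × 100.0 = 29636 J
q4 (vaporize at 100 °C): 70.9 × 2262.0 = 160376 J
q5 (heat steam 100.0→134.2 °C): 70.9 × 2.03 × 34.2 = 4922 J
Total: 1972 + 23610 + 29636 + 160376 + 4922 = 220516 J = 221 kJ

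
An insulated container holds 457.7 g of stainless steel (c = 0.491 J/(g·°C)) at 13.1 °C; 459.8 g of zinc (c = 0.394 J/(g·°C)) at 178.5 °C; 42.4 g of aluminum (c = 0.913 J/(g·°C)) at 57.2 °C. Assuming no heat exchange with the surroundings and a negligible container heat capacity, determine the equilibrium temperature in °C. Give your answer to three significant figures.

T_f = 84.3 °C

Σ mᵢcᵢ(T − Tᵢ) = 0  ⇒  T = Σ mᵢcᵢTᵢ / Σ mᵢcᵢ
Σ mᵢcᵢ = 457.7×0.491 + 459.8×0.394 + 42.4×0.913 = 444.6031
Σ mᵢcᵢTᵢ = 224.7307×13.1 + 181.1612×178.5 + 38.7112×57.2 = 37496
T = 37496 / 444.6031 = 84.34 °C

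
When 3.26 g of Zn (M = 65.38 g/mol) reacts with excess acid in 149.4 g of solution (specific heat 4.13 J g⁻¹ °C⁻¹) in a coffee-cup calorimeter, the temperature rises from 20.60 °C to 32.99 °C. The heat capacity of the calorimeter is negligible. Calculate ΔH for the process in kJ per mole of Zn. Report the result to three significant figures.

ΔH = -153 kJ/mol

|ΔT| = |32.99 − 20.60| = 12.39 °C
|q_surr| = (149.4 × 4.13) × 12.39 = 617.022 × 12.39 = 7645 J
n(Zn) = 3.26 / 65.38 = 0.04986 mol
Temperature rose, so q_rxn = −|q_surr| = -7.645 kJ
ΔH = q_rxn / n = -153.3 kJ/mol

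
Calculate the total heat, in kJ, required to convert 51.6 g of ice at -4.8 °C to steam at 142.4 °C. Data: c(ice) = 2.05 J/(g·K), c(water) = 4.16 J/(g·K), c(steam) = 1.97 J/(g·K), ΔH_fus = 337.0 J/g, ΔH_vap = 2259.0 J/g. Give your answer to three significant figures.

q = 160 kJ

q1 (heat ice -4.8→0.0 °C): 51.6 × 2.05 × 4.8 = 508 J
q2 (melt at 0 °C): 51.6 × 337.0 = 17389 J
q3 (heat water 0.0→100.0 °C): 51.6 × 4.16 × 100.0 = 21466 J
q4 (vaporize at 100 °C): 51.6 × 2259.0 = 116564 J
q5 (heat steam 100.0→142.4 °C): 51.6 × 1.97 × 42.4 = 4310 J
Total: 508 + 17389 + 21466 + 116564 + 4310 = 160237 J = 160 kJ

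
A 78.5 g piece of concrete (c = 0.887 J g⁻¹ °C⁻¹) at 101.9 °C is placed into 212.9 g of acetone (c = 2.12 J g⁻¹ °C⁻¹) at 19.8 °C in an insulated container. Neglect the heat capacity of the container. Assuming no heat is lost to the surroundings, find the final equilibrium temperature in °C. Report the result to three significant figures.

Heat lost by concrete = heat gained by acetone.
(78.5)(0.887)(101.9 − T) = (212.9)(2.12)(T − 19.8)
69.6295 (101.9 − T) = 451.348 (T − 19.8)
7095.2 − 69.6295 T = 451.348 T − 8936.7
16031.9 = 520.9775 T
T = 30.77 °C

T_f = 30.8 °C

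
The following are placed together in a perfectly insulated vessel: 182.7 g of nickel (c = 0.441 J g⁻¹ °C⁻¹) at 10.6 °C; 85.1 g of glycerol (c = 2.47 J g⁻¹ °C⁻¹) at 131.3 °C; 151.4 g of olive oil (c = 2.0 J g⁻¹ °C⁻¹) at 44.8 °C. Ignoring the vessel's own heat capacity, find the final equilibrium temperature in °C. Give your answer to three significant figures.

Σ mᵢcᵢ(T − Tᵢ) = 0  ⇒  T = Σ mᵢcᵢTᵢ / Σ mᵢcᵢ
Σ mᵢcᵢ = 182.7×0.441 + 85.1×2.47 + 151.4×2.0 = 593.5677
Σ mᵢcᵢTᵢ = 80.5707×10.6 + 210.197×131.3 + 302.8×44.8 = 42018
T = 42018 / 593.5677 = 70.79 °C

T_f = 70.8 °C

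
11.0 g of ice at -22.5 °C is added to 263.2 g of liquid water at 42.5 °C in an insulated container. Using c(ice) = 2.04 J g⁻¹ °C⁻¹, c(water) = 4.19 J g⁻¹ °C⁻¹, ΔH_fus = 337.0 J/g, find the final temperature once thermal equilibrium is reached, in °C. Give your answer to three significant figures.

T_f = 37.1 °C

Heat to bring ice to 0 °C and melt it: q₁ = 11.0×2.04×22.5 + 11.0×337.0 = 4211.9 J
Heat the water can supply cooling to 0 °C: 263.2×4.19×42.5 = 46869.3 J > q₁, so all ice melts.
Energy balance: 263.2×4.19×(42.5 − T) = 4211.9 + 11.0×4.19×(T − 0)
1102.808(42.5 − T) = 4211.9 + 46.09 T
46869.3 − 4211.9 = 1148.898 T
T = 42657.4 / 1148.898 = 37.13 °C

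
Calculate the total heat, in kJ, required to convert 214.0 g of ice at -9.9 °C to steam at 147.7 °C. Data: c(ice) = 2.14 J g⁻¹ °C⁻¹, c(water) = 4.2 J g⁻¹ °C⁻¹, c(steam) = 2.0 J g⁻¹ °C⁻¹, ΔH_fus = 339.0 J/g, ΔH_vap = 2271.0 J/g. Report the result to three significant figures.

q = 673 kJ

q1 (heat ice -9.9→0.0 °C): 214.0 × 2.14 × 9.9 = 4534 J
q2 (melt at 0 °C): 214.0 × 339.0 = 72546 J
q3 (heat water 0.0→100.0 °C): 214.0 × 4.2 × 100.0 = 89880 J
q4 (vaporize at 100 °C): 214.0 × 2271.0 = 485994 J
q5 (heat steam 100.0→147.7 °C): 214.0 × 2.0 × 47.7 = 20416 J
Total: 4534 + 72546 + 89880 + 485994 + 20416 = 673370 J = 673 kJ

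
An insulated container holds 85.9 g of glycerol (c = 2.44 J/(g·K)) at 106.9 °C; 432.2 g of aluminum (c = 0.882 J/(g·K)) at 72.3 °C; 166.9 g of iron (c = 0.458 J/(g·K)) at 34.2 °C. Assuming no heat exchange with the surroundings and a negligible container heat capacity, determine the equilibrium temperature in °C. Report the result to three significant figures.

T_f = 78.8 °C

Σ mᵢcᵢ(T − Tᵢ) = 0  ⇒  T = Σ mᵢcᵢTᵢ / Σ mᵢcᵢ
Σ mᵢcᵢ = 85.9×2.44 + 432.2×0.882 + 166.9×0.458 = 667.2366
Σ mᵢcᵢTᵢ = 209.596×106.9 + 381.2004×72.3 + 76.4402×34.2 = 52581
T = 52581 / 667.2366 = 78.80 °C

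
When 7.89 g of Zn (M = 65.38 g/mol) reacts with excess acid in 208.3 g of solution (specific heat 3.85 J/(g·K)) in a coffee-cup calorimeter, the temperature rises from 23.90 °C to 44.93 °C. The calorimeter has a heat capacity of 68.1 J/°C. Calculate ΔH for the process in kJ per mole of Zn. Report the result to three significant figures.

|ΔT| = |44.93 − 23.90| = 21.03 °C
|q_surr| = (208.3 × 3.85 + 68.1) × 21.03 = 870.055 × 21.03 = 18300 J
n(Zn) = 7.89 / 65.38 = 0.1207 mol
Temperature rose, so q_rxn = −|q_surr| = -18.30 kJ
ΔH = q_rxn / n = -151.6 kJ/mol

ΔH = -152 kJ/mol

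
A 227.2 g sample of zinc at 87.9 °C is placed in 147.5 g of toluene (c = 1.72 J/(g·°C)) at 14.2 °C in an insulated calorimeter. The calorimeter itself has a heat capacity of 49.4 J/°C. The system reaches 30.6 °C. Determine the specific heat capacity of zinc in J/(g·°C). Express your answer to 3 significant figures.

c = 0.382 J/(g·°C)

q_gained = (147.5 × 1.72 + 49.4) × (30.6 − 14.2) = 4971 J
q_lost = 227.2 × c × (87.9 − 30.6) = 13018.56 c
Set equal: c = 4971 / 13018.56 = 0.382 J/(g·°C)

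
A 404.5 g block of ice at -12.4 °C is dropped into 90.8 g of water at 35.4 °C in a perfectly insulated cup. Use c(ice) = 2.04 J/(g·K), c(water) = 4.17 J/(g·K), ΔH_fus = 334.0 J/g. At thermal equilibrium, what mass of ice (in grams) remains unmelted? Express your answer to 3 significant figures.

m_ice remaining = 395 g

Heat to warm all ice to 0 °C: 404.5×2.04×12.4 = 10232 J
Heat released by water cooling to 0 °C: 90.8×4.17×35.4 = 13404 J
13404 J < 10232 + 404.5×334.0 = 145335 J, so not all ice melts; final T = 0 °C.
Heat left for melting: 13404 − 10232 = 3172 J
Mass melted = 3172 / 334.0 = 9.497 g
Ice remaining = 404.5 − 9.497 = 395.003 g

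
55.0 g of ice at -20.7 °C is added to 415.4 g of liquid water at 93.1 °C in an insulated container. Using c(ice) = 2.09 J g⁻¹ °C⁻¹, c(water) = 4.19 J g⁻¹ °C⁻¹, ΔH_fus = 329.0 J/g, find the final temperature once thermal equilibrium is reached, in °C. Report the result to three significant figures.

Heat to bring ice to 0 °C and melt it: q₁ = 55.0×2.09×20.7 + 55.0×329.0 = 20474 J
Heat the water can supply cooling to 0 °C: 415.4×4.19×93.1 = 162043 J > q₁, so all ice melts.
Energy balance: 415.4×4.19×(93.1 − T) = 20474 + 55.0×4.19×(T − 0)
1740.526(93.1 − T) = 20474 + 230.45 T
162043 − 20474 = 1970.976 T
T = 141569 / 1970.976 = 71.83 °C

T_f = 71.8 °C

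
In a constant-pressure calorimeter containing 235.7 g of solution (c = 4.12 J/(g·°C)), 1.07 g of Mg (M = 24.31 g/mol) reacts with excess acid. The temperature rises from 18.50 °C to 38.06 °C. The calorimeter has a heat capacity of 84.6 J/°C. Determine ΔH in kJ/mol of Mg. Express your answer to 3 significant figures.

|ΔT| = |38.06 − 18.50| = 19.56 °C
|q_surr| = (235.7 × 4.12 + 84.6) × 19.56 = 1055.684 × 19.56 = 20650 J
n(Mg) = 1.07 / 24.31 = 0.04401 mol
Temperature rose, so q_rxn = −|q_surr| = -20.65 kJ
ΔH = q_rxn / n = -469.2 kJ/mol

ΔH = -469 kJ/mol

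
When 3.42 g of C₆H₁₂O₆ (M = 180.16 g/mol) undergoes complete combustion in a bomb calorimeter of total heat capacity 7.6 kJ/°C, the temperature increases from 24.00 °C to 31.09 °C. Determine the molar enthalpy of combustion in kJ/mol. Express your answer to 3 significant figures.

ΔT = 31.09 − 24.00 = 7.09 °C
q_cal = C_cal × ΔT = 7.6 × 7.09 = 53.884 kJ
n = 3.42 / 180.16 = 0.01898 mol
q_rxn = −q_cal = -53.884 kJ
ΔH = -53.884 / 0.01898 = -2839 kJ/mol

ΔH = -2840 kJ/mol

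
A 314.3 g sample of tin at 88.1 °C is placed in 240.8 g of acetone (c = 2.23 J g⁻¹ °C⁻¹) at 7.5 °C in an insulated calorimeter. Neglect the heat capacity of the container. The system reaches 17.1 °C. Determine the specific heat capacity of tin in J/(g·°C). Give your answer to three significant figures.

q_gained = (240.8 × 2.23) × (17.1 − 7.5) = 5155 J
q_lost = 314.3 × c × (88.1 − 17.1) = 22315.3 c
Set equal: c = 5155 / 22315.3 = 0.231 J/(g·°C)

c = 0.231 J/(g·°C)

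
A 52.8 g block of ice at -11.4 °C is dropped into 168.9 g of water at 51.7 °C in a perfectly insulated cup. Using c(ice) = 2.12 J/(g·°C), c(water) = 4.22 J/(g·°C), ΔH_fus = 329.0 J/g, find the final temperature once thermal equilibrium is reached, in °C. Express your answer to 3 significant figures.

Heat to bring ice to 0 °C and melt it: q₁ = 52.8×2.12×11.4 + 52.8×329.0 = 18647 J
Heat the water can supply cooling to 0 °C: 168.9×4.22×51.7 = 36849.6 J > q₁, so all ice melts.
Energy balance: 168.9×4.22×(51.7 − T) = 18647 + 52.8×4.22×(T − 0)
712.758(51.7 − T) = 18647 + 222.816 T
36849.6 − 18647 = 935.574 T
T = 18202.6 / 935.574 = 19.46 °C

T_f = 19.5 °C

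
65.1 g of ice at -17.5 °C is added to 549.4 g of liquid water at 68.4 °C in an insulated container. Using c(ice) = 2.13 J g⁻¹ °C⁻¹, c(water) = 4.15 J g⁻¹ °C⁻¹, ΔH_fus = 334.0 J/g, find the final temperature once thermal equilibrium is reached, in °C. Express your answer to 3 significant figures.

T_f = 51.7 °C

Heat to bring ice to 0 °C and melt it: q₁ = 65.1×2.13×17.5 + 65.1×334.0 = 24170 J
Heat the water can supply cooling to 0 °C: 549.4×4.15×68.4 = 155953 J > q₁, so all ice melts.
Energy balance: 549.4×4.15×(68.4 − T) = 24170 + 65.1×4.15×(T − 0)
2280.01(68.4 − T) = 24170 + 270.165 T
155953 − 24170 = 2550.175 T
T = 131783 / 2550.175 = 51.68 °C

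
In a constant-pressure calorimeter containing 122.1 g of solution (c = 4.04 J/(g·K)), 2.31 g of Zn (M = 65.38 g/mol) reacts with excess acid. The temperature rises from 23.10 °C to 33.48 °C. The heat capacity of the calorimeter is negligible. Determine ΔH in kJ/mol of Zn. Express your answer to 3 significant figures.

|ΔT| = |33.48 − 23.10| = 10.38 °C
|q_surr| = (122.1 × 4.04) × 10.38 = 493.284 × 10.38 = 5120 J
n(Zn) = 2.31 / 65.38 = 0.03533 mol
Temperature rose, so q_rxn = −|q_surr| = -5.120 kJ
ΔH = q_rxn / n = -144.9 kJ/mol

ΔH = -145 kJ/mol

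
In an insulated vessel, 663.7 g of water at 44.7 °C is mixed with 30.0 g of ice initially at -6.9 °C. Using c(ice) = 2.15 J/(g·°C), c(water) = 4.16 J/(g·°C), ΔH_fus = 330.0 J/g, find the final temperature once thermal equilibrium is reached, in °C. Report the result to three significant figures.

T_f = 39.2 °C

Heat to bring ice to 0 °C and melt it: q₁ = 30.0×2.15×6.9 + 30.0×330.0 = 10345 J
Heat the water can supply cooling to 0 °C: 663.7×4.16×44.7 = 123416 J > q₁, so all ice melts.
Energy balance: 663.7×4.16×(44.7 − T) = 10345 + 30.0×4.16×(T − 0)
2760.992(44.7 − T) = 10345 + 124.8 T
123416 − 10345 = 2885.792 T
T = 113071 / 2885.792 = 39.18 °C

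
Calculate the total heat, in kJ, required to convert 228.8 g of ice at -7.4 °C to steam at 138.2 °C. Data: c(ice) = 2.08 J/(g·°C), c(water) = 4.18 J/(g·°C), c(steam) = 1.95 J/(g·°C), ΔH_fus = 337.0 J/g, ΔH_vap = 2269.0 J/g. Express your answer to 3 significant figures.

q1 (heat ice -7.4→0.0 °C): 228.8 × 2.08 × 7.4 = 3522 J
q2 (melt at 0 °C): 228.8 × 337.0 = 77106 J
q3 (heat water 0.0→100.0 °C): 228.8 × 4.18 × 100.0 = 95638 J
q4 (vaporize at 100 °C): 228.8 × 2269.0 = 519147 J
q5 (heat steam 100.0→138.2 °C): 228.8 × 1.95 × 38.2 = 17043 J
Total: 3522 + 77106 + 95638 + 519147 + 17043 = 712456 J = 712 kJ

q = 712 kJ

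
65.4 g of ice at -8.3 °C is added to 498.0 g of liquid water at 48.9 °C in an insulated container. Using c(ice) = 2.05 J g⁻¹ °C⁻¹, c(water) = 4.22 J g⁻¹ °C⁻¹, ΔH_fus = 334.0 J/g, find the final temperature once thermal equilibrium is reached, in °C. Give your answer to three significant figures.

Heat to bring ice to 0 °C and melt it: q₁ = 65.4×2.05×8.3 + 65.4×334.0 = 22956 J
Heat the water can supply cooling to 0 °C: 498.0×4.22×48.9 = 102766 J > q₁, so all ice melts.
Energy balance: 498.0×4.22×(48.9 − T) = 22956 + 65.4×4.22×(T − 0)
2101.56(48.9 − T) = 22956 + 275.988 T
102766 − 22956 = 2377.548 T
T = 79810 / 2377.548 = 33.57 °C

T_f = 33.6 °C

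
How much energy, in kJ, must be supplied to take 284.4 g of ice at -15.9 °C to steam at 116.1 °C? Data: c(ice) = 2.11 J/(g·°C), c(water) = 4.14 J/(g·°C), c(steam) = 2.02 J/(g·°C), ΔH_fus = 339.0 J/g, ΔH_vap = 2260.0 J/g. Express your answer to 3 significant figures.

q1 (heat ice -15.9→0.0 °C): 284.4 × 2.11 × 15.9 = 9541 J
q2 (melt at 0 °C): 284.4 × 339.0 = 96412 J
q3 (heat water 0.0→100.0 °C): 284.4 × 4.14 × 100.0 = 117742 J
q4 (vaporize at 100 °C): 284.4 × 2260.0 = 642744 J
q5 (heat steam 100.0→116.1 °C): 284.4 × 2.02 × 16.1 = 9249 J
Total: 9541 + 96412 + 117742 + 642744 + 9249 = 875688 J = 876 kJ

q = 876 kJ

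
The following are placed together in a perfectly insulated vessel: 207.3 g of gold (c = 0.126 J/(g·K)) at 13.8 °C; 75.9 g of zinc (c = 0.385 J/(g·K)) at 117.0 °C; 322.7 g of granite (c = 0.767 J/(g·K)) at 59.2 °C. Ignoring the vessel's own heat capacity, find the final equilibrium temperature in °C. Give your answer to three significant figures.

Σ mᵢcᵢ(T − Tᵢ) = 0  ⇒  T = Σ mᵢcᵢTᵢ / Σ mᵢcᵢ
Σ mᵢcᵢ = 207.3×0.126 + 75.9×0.385 + 322.7×0.767 = 302.8522
Σ mᵢcᵢTᵢ = 26.1198×13.8 + 29.2215×117.0 + 247.5109×59.2 = 18432
T = 18432 / 302.8522 = 60.86 °C

T_f = 60.9 °C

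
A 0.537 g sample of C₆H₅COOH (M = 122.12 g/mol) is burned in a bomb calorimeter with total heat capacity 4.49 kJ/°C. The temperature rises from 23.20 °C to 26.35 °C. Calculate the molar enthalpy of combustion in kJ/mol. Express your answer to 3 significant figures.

ΔH = -3220 kJ/mol

ΔT = 26.35 − 23.20 = 3.15 °C
q_cal = C_cal × ΔT = 4.49 × 3.15 = 14.1435 kJ
n = 0.537 / 122.12 = 0.004397 mol
q_rxn = −q_cal = -14.1435 kJ
ΔH = -14.1435 / 0.004397 = -3217 kJ/mol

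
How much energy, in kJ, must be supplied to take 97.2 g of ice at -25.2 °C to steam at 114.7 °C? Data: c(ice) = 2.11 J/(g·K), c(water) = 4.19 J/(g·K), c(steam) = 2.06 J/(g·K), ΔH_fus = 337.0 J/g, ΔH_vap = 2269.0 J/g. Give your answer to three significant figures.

q = 302 kJ

q1 (heat ice -25.2→0.0 °C): 97.2 × 2.11 × 25.2 = 5168 J
q2 (melt at 0 °C): 97.2 × 337.0 = 32756 J
q3 (heat water 0.0→100.0 °C): 97.2 × 4.19 × 100.0 = 40727 J
q4 (vaporize at 100 °C): 97.2 × 2269.0 = 220547 J
q5 (heat steam 100.0→114.7 °C): 97.2 × 2.06 × 14.7 = 2943 J
Total: 5168 + 32756 + 40727 + 220547 + 2943 = 302141 J = 302 kJ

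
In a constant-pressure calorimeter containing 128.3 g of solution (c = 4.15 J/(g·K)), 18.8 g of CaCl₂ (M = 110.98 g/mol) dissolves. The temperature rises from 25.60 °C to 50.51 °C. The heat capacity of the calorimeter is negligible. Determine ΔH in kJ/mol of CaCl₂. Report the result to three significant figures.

ΔH = -78.3 kJ/mol

|ΔT| = |50.51 − 25.60| = 24.91 °C
|q_surr| = (128.3 × 4.15) × 24.91 = 532.445 × 24.91 = 13260 J
n(CaCl₂) = 18.8 / 110.98 = 0.1694 mol
Temperature rose, so q_rxn = −|q_surr| = -13.26 kJ
ΔH = q_rxn / n = -78.28 kJ/mol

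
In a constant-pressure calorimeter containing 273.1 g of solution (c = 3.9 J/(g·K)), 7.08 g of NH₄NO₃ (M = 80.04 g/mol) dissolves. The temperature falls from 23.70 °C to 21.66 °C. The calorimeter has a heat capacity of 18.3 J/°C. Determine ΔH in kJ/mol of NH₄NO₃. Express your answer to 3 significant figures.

ΔH = 25.0 kJ/mol

|ΔT| = |21.66 − 23.70| = 2.04 °C
|q_surr| = (273.1 × 3.9 + 18.3) × 2.04 = 1083.39 × 2.04 = 2210 J
n(NH₄NO₃) = 7.08 / 80.04 = 0.08846 mol
Temperature fell, so q_rxn = +|q_surr| = 2.210 kJ
ΔH = q_rxn / n = 24.98 kJ/mol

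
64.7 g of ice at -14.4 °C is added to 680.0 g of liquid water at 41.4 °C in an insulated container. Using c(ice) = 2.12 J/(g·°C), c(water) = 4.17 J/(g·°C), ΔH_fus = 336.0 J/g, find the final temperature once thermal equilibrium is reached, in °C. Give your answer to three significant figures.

T_f = 30.2 °C

Heat to bring ice to 0 °C and melt it: q₁ = 64.7×2.12×14.4 + 64.7×336.0 = 23714 J
Heat the water can supply cooling to 0 °C: 680.0×4.17×41.4 = 117394 J > q₁, so all ice melts.
Energy balance: 680.0×4.17×(41.4 − T) = 23714 + 64.7×4.17×(T − 0)
2835.6(41.4 − T) = 23714 + 269.799 T
117394 − 23714 = 3105.399 T
T = 93680 / 3105.399 = 30.17 °C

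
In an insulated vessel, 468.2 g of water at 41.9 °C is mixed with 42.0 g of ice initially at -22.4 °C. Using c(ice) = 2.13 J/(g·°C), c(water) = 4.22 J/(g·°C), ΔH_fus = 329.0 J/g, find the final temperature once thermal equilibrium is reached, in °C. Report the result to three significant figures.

T_f = 31.1 °C

Heat to bring ice to 0 °C and melt it: q₁ = 42.0×2.13×22.4 + 42.0×329.0 = 15822 J
Heat the water can supply cooling to 0 °C: 468.2×4.22×41.9 = 82786.2 J > q₁, so all ice melts.
Energy balance: 468.2×4.22×(41.9 − T) = 15822 + 42.0×4.22×(T − 0)
1975.804(41.9 − T) = 15822 + 177.24 T
82786.2 − 15822 = 2153.044 T
T = 66964.2 / 2153.044 = 31.10 °C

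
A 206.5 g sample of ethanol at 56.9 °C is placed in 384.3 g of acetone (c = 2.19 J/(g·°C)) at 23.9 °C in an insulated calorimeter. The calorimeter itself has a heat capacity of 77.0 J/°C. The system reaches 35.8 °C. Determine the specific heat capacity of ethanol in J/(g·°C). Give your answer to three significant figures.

c = 2.51 J/(g·°C)

q_gained = (384.3 × 2.19 + 77.0) × (35.8 − 23.9) = 10930 J
q_lost = 206.5 × c × (56.9 − 35.8) = 4357.15 c
Set equal: c = 10930 / 4357.15 = 2.51 J/(g·°C)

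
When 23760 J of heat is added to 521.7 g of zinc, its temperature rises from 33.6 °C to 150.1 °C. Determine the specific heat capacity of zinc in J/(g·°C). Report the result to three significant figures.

c = q / (m ΔT) = 23760 / (521.7 × 116.5)
c = 23760 / 60778.05 = 0.391 J/(g·°C)

c = 0.391 J/(g·°C)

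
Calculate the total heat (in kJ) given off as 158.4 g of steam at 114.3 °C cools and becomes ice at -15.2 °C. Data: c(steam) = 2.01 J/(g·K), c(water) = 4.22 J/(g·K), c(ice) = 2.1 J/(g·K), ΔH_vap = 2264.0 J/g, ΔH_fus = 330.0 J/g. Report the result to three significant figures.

q = 487 kJ

q1 (cool steam 114.3→100 °C): 158.4 × 2.01 × 14.3 = 4553 J
q2 (condense at 100 °C): 158.4 × 2264.0 = 358618 J
q3 (cool water 100→0 °C): 158.4 × 4.22 × 100.0 = 66845 J
q4 (freeze at 0 °C): 158.4 × 330.0 = 52272 J
q5 (cool ice 0→-15.2 °C): 158.4 × 2.1 × 15.2 = 5056 J
Total: 4553 + 358618 + 66845 + 52272 + 5056 = 487344 J = 487 kJ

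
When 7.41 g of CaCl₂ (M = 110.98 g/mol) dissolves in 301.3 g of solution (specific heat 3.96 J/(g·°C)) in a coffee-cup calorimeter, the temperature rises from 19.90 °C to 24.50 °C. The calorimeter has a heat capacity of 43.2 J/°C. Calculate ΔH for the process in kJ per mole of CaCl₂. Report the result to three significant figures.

ΔH = -85.2 kJ/mol

|ΔT| = |24.50 − 19.90| = 4.60 °C
|q_surr| = (301.3 × 3.96 + 43.2) × 4.60 = 1236.348 × 4.60 = 5687 J
n(CaCl₂) = 7.41 / 110.98 = 0.06677 mol
Temperature rose, so q_rxn = −|q_surr| = -5.687 kJ
ΔH = q_rxn / n = -85.17 kJ/mol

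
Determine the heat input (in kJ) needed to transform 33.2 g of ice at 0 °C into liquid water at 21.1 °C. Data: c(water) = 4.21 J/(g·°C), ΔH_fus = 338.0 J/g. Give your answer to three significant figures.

q1 (melt at 0 °C): 33.2 × 338.0 = 11222 J
q2 (heat water 0.0→21.1 °C): 33.2 × 4.21 × 21.1 = 2949 J
Total: 11222 + 2949 = 14171 J = 14.2 kJ

q = 14.2 kJ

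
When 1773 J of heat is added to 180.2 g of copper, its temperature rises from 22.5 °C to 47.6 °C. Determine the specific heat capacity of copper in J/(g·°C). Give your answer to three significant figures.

c = q / (m ΔT) = 1773 / (180.2 × 25.1)
c = 1773 / 4523.02 = 0.392 J/(g·°C)

c = 0.392 J/(g·°C)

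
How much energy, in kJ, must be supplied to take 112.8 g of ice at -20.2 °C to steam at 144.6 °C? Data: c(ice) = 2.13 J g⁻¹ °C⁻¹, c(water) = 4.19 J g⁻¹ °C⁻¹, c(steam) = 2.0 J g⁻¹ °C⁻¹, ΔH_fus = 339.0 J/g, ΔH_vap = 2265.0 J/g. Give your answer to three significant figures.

q1 (heat ice -20.2→0.0 °C): 112.8 × 2.13 × 20.2 = 4853 J
q2 (melt at 0 °C): 112.8 × 339.0 = 38239 J
q3 (heat water 0.0→100.0 °C): 112.8 × 4.19 × 100.0 = 47263 J
q4 (vaporize at 100 °C): 112.8 × 2265.0 = 255492 J
q5 (heat steam 100.0→144.6 °C): 112.8 × 2.0 × 44.6 = 10062 J
Total: 4853 + 38239 + 47263 + 255492 + 10062 = 355909 J = 356 kJ

q = 356 kJ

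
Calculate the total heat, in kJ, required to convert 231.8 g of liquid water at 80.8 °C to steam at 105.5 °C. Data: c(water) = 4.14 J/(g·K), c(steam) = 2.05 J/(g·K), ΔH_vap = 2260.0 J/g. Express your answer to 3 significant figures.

q1 (heat water 80.8→100.0 °C): 231.8 × 4.14 × 19.2 = 18425 J
q2 (vaporize at 100 °C): 231.8 × 2260.0 = 523868 J
q3 (heat steam 100.0→105.5 °C): 231.8 × 2.05 × 5.5 = 2614 J
Total: 18425 + 523868 + 2614 = 544907 J = 545 kJ

q = 545 kJ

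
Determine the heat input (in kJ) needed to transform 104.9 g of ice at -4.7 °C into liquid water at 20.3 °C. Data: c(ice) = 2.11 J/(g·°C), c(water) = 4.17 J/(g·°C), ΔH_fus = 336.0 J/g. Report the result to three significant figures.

q1 (heat ice -4.7→0.0 °C): 104.9 × 2.11 × 4.7 = 1040 J
q2 (melt at 0 °C): 104.9 × 336.0 = 35246 J
q3 (heat water 0.0→20.3 °C): 104.9 × 4.17 × 20.3 = 8880 J
Total: 1040 + 35246 + 8880 = 45166 J = 45.2 kJ

q = 45.2 kJ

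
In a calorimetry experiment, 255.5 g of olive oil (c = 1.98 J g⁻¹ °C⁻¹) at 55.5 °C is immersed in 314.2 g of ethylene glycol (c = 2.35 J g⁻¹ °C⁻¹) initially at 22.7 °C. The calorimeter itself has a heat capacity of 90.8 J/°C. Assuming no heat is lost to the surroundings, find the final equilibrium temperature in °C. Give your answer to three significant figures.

Heat lost by olive oil = heat gained by ethylene glycol + calorimeter.
(255.5)(1.98)(55.5 − T) = [(314.2)(2.35) + 90.8](T − 22.7)
505.89 (55.5 − T) = 829.17 (T − 22.7)
28077 − 505.89 T = 829.17 T − 18822
46899 = 1335.06 T
T = 35.13 °C

T_f = 35.1 °C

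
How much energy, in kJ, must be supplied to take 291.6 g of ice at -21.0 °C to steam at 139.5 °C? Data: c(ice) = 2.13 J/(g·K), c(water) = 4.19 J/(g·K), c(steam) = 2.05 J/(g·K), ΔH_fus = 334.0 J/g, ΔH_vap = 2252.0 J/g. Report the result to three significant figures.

q = 913 kJ

q1 (heat ice -21.0→0.0 °C): 291.6 × 2.13 × 21.0 = 13043 J
q2 (melt at 0 °C): 291.6 × 334.0 = 97394 J
q3 (heat water 0.0→100.0 °C): 291.6 × 4.19 × 100.0 = 122180 J
q4 (vaporize at 100 °C): 291.6 × 2252.0 = 656683 J
q5 (heat steam 100.0→139.5 °C): 291.6 × 2.05 × 39.5 = 23612 J
Total: 13043 + 97394 + 122180 + 656683 + 23612 = 912912 J = 913 kJ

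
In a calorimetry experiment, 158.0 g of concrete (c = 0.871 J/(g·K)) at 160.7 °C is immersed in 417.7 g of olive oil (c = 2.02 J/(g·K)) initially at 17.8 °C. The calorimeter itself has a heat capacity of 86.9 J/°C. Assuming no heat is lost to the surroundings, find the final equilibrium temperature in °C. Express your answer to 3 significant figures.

Heat lost by concrete = heat gained by olive oil + calorimeter.
(158.0)(0.871)(160.7 − T) = [(417.7)(2.02) + 86.9](T − 17.8)
137.618 (160.7 − T) = 930.654 (T − 17.8)
22115 − 137.618 T = 930.654 T − 16566
38681 = 1068.272 T
T = 36.21 °C

T_f = 36.2 °C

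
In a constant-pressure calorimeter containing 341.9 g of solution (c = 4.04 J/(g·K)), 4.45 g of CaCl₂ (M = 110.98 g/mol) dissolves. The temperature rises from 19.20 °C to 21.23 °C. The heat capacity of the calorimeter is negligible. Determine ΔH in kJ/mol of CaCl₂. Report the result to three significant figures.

|ΔT| = |21.23 − 19.20| = 2.03 °C
|q_surr| = (341.9 × 4.04) × 2.03 = 1381.276 × 2.03 = 2804 J
n(CaCl₂) = 4.45 / 110.98 = 0.04010 mol
Temperature rose, so q_rxn = −|q_surr| = -2.804 kJ
ΔH = q_rxn / n = -69.93 kJ/mol

ΔH = -69.9 kJ/mol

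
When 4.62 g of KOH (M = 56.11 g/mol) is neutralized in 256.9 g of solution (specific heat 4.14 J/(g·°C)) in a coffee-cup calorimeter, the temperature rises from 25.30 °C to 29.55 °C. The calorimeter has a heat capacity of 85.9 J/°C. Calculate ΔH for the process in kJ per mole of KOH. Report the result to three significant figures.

ΔH = -59.3 kJ/mol

|ΔT| = |29.55 − 25.30| = 4.25 °C
|q_surr| = (256.9 × 4.14 + 85.9) × 4.25 = 1149.466 × 4.25 = 4885 J
n(KOH) = 4.62 / 56.11 = 0.08234 mol
Temperature rose, so q_rxn = −|q_surr| = -4.885 kJ
ΔH = q_rxn / n = -59.33 kJ/mol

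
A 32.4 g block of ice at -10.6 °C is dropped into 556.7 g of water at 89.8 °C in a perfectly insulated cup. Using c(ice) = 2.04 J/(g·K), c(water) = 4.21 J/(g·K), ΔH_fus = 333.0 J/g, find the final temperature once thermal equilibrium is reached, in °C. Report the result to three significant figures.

Heat to bring ice to 0 °C and melt it: q₁ = 32.4×2.04×10.6 + 32.4×333.0 = 11490 J
Heat the water can supply cooling to 0 °C: 556.7×4.21×89.8 = 210465 J > q₁, so all ice melts.
Energy balance: 556.7×4.21×(89.8 − T) = 11490 + 32.4×4.21×(T − 0)
2343.707(89.8 − T) = 11490 + 136.404 T
210465 − 11490 = 2480.111 T
T = 198975 / 2480.111 = 80.23 °C

T_f = 80.2 °C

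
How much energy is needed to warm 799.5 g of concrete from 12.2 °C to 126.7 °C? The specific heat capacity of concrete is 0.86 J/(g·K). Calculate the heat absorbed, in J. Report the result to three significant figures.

q = 78700 J

q = m c ΔT = 799.5 × 0.86 × (126.7 − 12.2)
q = 799.5 × 0.86 × 114.5 = 78730 J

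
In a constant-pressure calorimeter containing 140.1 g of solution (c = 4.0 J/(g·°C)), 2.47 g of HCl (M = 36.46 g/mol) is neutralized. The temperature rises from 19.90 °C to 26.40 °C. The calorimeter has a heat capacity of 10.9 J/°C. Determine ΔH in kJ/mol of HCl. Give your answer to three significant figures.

ΔH = -54.8 kJ/mol

|ΔT| = |26.40 − 19.90| = 6.50 °C
|q_surr| = (140.1 × 4.0 + 10.9) × 6.50 = 571.3 × 6.50 = 3713 J
n(HCl) = 2.47 / 36.46 = 0.06775 mol
Temperature rose, so q_rxn = −|q_surr| = -3.713 kJ
ΔH = q_rxn / n = -54.80 kJ/mol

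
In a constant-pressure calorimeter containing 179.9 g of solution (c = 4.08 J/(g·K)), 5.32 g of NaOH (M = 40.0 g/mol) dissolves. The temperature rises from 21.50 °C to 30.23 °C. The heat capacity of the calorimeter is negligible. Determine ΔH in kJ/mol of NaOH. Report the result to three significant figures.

ΔH = -48.2 kJ/mol

|ΔT| = |30.23 − 21.50| = 8.73 °C
|q_surr| = (179.9 × 4.08) × 8.73 = 733.992 × 8.73 = 6408 J
n(NaOH) = 5.32 / 40.0 = 0.1330 mol
Temperature rose, so q_rxn = −|q_surr| = -6.408 kJ
ΔH = q_rxn / n = -48.18 kJ/mol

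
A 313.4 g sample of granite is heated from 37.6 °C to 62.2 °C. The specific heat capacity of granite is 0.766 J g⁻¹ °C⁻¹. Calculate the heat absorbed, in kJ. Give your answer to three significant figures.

q = m c ΔT = 313.4 × 0.766 × (62.2 − 37.6)
q = 313.4 × 0.766 × 24.6 = 5906 J = 5.91 kJ

q = 5.91 kJ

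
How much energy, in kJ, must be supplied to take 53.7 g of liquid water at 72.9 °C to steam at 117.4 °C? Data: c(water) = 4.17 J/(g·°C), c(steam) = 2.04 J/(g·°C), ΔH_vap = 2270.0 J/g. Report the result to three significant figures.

q1 (heat water 72.9→100.0 °C): 53.7 × 4.17 × 27.1 = 6068 J
q2 (vaporize at 100 °C): 53.7 × 2270.0 = 121899 J
q3 (heat steam 100.0→117.4 °C): 53.7 × 2.04 × 17.4 = 1906 J
Total: 6068 + 121899 + 1906 = 129873 J = 130 kJ

q = 130 kJ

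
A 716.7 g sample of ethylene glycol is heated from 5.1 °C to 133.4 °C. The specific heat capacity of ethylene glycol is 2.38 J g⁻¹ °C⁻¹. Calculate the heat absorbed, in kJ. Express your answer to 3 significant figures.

q = 219 kJ

q = m c ΔT = 716.7 × 2.38 × (133.4 − 5.1)
q = 716.7 × 2.38 × 128.3 = 218800 J = 219 kJ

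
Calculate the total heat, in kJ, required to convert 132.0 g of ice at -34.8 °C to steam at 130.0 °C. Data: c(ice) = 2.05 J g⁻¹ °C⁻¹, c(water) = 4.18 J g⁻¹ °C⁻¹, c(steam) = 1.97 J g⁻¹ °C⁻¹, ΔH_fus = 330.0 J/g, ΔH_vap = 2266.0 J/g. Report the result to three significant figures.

q = 415 kJ

q1 (heat ice -34.8→0.0 °C): 132.0 × 2.05 × 34.8 = 9417 J
q2 (melt at 0 °C): 132.0 × 330.0 = 43560 J
q3 (heat water 0.0→100.0 °C): 132.0 × 4.18 × 100.0 = 55176 J
q4 (vaporize at 100 °C): 132.0 × 2266.0 = 299112 J
q5 (heat steam 100.0→130.0 °C): 132.0 × 1.97 × 30.0 = 7801 J
Total: 9417 + 43560 + 55176 + 299112 + 7801 = 415066 J = 415 kJ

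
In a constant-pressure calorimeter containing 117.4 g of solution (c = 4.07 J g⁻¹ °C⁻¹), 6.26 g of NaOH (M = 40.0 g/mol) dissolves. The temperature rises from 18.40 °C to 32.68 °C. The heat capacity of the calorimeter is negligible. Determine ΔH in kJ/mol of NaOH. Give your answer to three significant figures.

|ΔT| = |32.68 − 18.40| = 14.28 °C
|q_surr| = (117.4 × 4.07) × 14.28 = 477.818 × 14.28 = 6823 J
n(NaOH) = 6.26 / 40.0 = 0.1565 mol
Temperature rose, so q_rxn = −|q_surr| = -6.823 kJ
ΔH = q_rxn / n = -43.60 kJ/mol

ΔH = -43.6 kJ/mol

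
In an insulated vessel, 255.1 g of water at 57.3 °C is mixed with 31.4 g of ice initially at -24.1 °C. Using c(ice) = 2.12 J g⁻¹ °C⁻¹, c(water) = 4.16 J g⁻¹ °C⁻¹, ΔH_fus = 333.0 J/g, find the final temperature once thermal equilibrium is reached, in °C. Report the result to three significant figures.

T_f = 40.9 °C

Heat to bring ice to 0 °C and melt it: q₁ = 31.4×2.12×24.1 + 31.4×333.0 = 12060 J
Heat the water can supply cooling to 0 °C: 255.1×4.16×57.3 = 60807.7 J > q₁, so all ice melts.
Energy balance: 255.1×4.16×(57.3 − T) = 12060 + 31.4×4.16×(T − 0)
1061.216(57.3 − T) = 12060 + 130.624 T
60807.7 − 12060 = 1191.840 T
T = 48747.7 / 1191.840 = 40.90 °C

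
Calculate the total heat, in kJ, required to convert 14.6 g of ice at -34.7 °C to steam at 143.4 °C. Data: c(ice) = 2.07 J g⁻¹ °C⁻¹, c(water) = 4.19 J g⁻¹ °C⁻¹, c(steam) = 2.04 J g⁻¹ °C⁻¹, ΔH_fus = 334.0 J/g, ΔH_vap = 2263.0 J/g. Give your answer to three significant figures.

q1 (heat ice -34.7→0.0 °C): 14.6 × 2.07 × 34.7 = 1049 J
q2 (melt at 0 °C): 14.6 × 334.0 = 4876 J
q3 (heat water 0.0→100.0 °C): 14.6 × 4.19 × 100.0 = 6117 J
q4 (vaporize at 100 °C): 14.6 × 2263.0 = 33040 J
q5 (heat steam 100.0→143.4 °C): 14.6 × 2.04 × 43.4 = 1293 J
Total: 1049 + 4876 + 6117 + 33040 + 1293 = 46375 J = 46.4 kJ

q = 46.4 kJ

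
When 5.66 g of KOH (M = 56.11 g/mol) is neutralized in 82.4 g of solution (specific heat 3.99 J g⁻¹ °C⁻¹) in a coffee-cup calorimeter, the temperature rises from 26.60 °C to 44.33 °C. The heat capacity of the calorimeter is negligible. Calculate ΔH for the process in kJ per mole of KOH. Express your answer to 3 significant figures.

ΔH = -57.8 kJ/mol

|ΔT| = |44.33 − 26.60| = 17.73 °C
|q_surr| = (82.4 × 3.99) × 17.73 = 328.776 × 17.73 = 5829 J
n(KOH) = 5.66 / 56.11 = 0.1009 mol
Temperature rose, so q_rxn = −|q_surr| = -5.829 kJ
ΔH = q_rxn / n = -57.77 kJ/mol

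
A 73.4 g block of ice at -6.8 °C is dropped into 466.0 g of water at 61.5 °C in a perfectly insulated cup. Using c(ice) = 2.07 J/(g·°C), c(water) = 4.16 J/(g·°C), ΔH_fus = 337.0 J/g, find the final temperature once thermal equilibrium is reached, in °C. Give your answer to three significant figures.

Heat to bring ice to 0 °C and melt it: q₁ = 73.4×2.07×6.8 + 73.4×337.0 = 25769 J
Heat the water can supply cooling to 0 °C: 466.0×4.16×61.5 = 119221 J > q₁, so all ice melts.
Energy balance: 466.0×4.16×(61.5 − T) = 25769 + 73.4×4.16×(T − 0)
1938.56(61.5 − T) = 25769 + 305.344 T
119221 − 25769 = 2243.904 T
T = 93452 / 2243.904 = 41.647 °C

T_f = 41.6 °C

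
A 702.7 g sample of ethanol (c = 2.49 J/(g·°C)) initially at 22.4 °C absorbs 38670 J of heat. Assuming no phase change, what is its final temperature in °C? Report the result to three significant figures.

T_f = 44.5 °C

ΔT = q / (m c) = 38670 / (702.7 × 2.49) = 22.10 °C
T_f = 22.4 + 22.10 = 44.50 °C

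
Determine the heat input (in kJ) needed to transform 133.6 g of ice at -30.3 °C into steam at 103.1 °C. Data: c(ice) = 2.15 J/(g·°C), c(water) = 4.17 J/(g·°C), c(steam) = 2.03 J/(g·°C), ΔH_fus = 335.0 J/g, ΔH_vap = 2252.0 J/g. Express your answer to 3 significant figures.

q1 (heat ice -30.3→0.0 °C): 133.6 × 2.15 × 30.3 = 8703 J
q2 (melt at 0 °C): 133.6 × 335.0 = 44756 J
q3 (heat water 0.0→100.0 °C): 133.6 × 4.17 × 100.0 = 55711 J
q4 (vaporize at 100 °C): 133.6 × 2252.0 = 300867 J
q5 (heat steam 100.0→103.1 °C): 133.6 × 2.03 × 3.1 = 841 J
Total: 8703 + 44756 + 55711 + 300867 + 841 = 410878 J = 411 kJ

q = 411 kJ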